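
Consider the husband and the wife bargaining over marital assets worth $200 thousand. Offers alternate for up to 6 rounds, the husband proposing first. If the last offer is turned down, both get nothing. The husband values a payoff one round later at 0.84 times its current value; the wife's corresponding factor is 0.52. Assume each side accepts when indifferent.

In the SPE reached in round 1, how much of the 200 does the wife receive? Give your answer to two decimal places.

43.75

Round 6 (the wife proposes): rejection yields 0 for the husband; the wife offers 0 and keeps 200.
Round 5 (the husband proposes): the wife can get 200 next round, worth 0.52 × 200 = 104 now. The husband offers 104 and keeps 200 − 104 = 96.
Round 4 (the wife proposes): the husband can get 96 next round, worth 0.84 × 96 = 80.64 now; the wife offers that and keeps 119.36.
Round 3 (the husband proposes): the wife can get 119.36 next round, worth 0.52 × 119.36 = 62.0672 now, so the husband offers 62.0672, keeping 137.9328.
Round 2 (the wife proposes): the husband can get 137.9328 next round, worth 0.84 × 137.9328 = 115.863552 now, so the wife offers 115.863552, keeping 84.136448.
Round 1 (the husband proposes): the wife can get 84.136448 next round, worth 0.52 × 84.136448 = 43.75095296 now; the husband offers that and keeps 156.24904704.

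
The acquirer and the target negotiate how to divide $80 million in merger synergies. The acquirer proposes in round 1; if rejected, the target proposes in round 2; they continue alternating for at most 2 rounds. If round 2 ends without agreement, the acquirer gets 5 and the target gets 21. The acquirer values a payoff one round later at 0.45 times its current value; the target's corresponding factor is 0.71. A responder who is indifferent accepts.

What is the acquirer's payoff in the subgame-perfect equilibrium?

26.75

By backward induction:
Round 2 (the target proposes): the acquirer gets 5 if talks fail, so the target offers 5 and keeps 75.
Round 1 (the acquirer proposes): the target can get 75 next round, worth 0.71 × 75 = 53.25 now, so the acquirer offers 53.25, keeping 26.75.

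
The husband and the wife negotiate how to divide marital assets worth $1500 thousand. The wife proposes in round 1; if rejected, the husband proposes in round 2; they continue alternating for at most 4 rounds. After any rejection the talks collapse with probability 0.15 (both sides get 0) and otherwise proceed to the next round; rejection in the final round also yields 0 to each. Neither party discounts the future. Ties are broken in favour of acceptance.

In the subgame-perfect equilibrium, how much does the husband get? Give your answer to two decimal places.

By backward induction:
Round 4 (the husband proposes): rejection yields 0 for the wife; the husband offers 0 and keeps 1500.
Round 3 (the wife proposes): rejecting gives the husband an expected 0.85 × 1500 = 1275; the wife offers that and keeps 225.
Round 2 (the husband proposes): rejecting gives the wife an expected 0.85 × 225 = 191.25, so the husband offers 191.25, keeping 1308.75.
Round 1 (the wife proposes): rejecting gives the husband an expected 0.85 × 1308.75 = 1112.4375, so the wife offers 1112.4375, keeping 387.5625.

1112.44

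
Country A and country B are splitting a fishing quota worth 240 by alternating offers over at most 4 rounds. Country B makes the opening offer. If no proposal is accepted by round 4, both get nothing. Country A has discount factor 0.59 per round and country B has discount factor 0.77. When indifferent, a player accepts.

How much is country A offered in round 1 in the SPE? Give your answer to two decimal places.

96.90

Round 4 (country A proposes): rejection yields 0 for country B; country A offers 0 and keeps 240.
Round 3 (country B proposes): country A can get 240 next round, worth 0.59 × 240 = 141.6 now. Country B offers 141.6 and keeps 240 − 141.6 = 98.4.
Round 2 (country A proposes): country B can get 98.4 next round, worth 0.77 × 98.4 = 75.768 now. Country A offers 75.768 and keeps 240 − 75.768 = 164.232.
Round 1 (country B proposes): country A can get 164.232 next round, worth 0.59 × 164.232 = 96.89688 now; country B offers that and keeps 143.10312.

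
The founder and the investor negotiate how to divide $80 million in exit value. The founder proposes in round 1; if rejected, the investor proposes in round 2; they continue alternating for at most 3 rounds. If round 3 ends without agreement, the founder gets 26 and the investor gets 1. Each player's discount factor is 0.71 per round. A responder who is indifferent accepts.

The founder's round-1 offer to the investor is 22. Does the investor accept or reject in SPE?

Round 3 (the founder proposes): the investor gets 1 if talks fail, so the founder offers 1 and keeps 79.
Round 2 (the investor proposes): the founder can get 79 next round, worth 0.71 × 79 = 56.09 now, so the investor offers 56.09, keeping 23.91.
So by rejecting in round 1, the investor gets 23.91 next round, worth 0.71 × 23.91 = 16.9761 now.
Offer 22 ≥ 16.9761, so the investor accepts.

Accept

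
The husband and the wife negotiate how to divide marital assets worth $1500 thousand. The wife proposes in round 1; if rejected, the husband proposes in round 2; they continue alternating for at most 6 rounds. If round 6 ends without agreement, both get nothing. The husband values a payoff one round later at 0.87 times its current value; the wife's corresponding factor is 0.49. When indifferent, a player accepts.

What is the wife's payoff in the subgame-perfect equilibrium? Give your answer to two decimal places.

Work backward from the last round.
Round 6 (the husband proposes): the wife will accept anything ≥ 0, so the husband offers 0 and keeps 1500.
Round 5 (the wife proposes): the husband can get 1500 next round, worth 0.87 × 1500 = 1305 now; the wife offers that and keeps 195.
Round 4 (the husband proposes): the wife can get 195 next round, worth 0.49 × 195 = 95.55 now, so the husband offers 95.55, keeping 1404.45.
Round 3 (the wife proposes): the husband can get 1404.45 next round, worth 0.87 × 1404.45 = 1221.8715 now. The wife offers 1221.8715 and keeps 1500 − 1221.8715 = 278.1285.
Round 2 (the husband proposes): the wife can get 278.1285 next round, worth 0.49 × 278.1285 = 136.282965 now. The husband offers 136.282965 and keeps 1500 − 136.282965 = 1363.717035.
Round 1 (the wife proposes): the husband can get 1363.717035 next round, worth 0.87 × 1363.717035 = 1186.43382045 now; the wife offers that and keeps 313.56617955.

313.57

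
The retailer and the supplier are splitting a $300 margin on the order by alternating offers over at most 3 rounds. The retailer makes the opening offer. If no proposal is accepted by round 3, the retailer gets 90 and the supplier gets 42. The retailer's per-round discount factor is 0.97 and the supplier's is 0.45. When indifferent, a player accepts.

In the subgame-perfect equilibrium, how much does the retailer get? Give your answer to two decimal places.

Round 3 (the retailer proposes): the supplier gets 42 if talks fail, so the retailer offers 42 and keeps 258.
Round 2 (the supplier proposes): the retailer can get 258 next round, worth 0.97 × 258 = 250.26 now. The supplier offers 250.26 and keeps 300 − 250.26 = 49.74.
Round 1 (the retailer proposes): the supplier can get 49.74 next round, worth 0.45 × 49.74 = 22.383 now. The retailer offers 22.383 and keeps 300 − 22.383 = 277.617.

277.62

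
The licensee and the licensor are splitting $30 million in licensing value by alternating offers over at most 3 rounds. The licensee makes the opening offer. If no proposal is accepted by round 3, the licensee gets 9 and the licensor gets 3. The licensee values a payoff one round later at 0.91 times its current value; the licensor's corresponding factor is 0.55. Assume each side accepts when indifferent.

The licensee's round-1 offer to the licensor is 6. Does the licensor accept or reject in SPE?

Round 3 (the licensee proposes): the licensor gets 3 if talks fail, so the licensee offers 3 and keeps 27.
Round 2 (the licensor proposes): the licensee can get 27 next round, worth 0.91 × 27 = 24.57 now. The licensor offers 24.57 and keeps 30 − 24.57 = 5.43.
So by rejecting in round 1, the licensor gets 5.43 next round, worth 0.55 × 5.43 = 2.9865 now.
Offer 6 ≥ 2.9865, so the licensor accepts.

Accept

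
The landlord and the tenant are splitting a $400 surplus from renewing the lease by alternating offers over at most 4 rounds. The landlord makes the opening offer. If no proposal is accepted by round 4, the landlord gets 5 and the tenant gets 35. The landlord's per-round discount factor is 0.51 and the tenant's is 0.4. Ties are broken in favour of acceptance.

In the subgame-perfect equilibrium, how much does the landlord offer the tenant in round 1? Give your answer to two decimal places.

110.63

Round 4 (the tenant proposes): the landlord gets 5 if talks fail, so the tenant offers 5 and keeps 395.
Round 3 (the landlord proposes): the tenant can get 395 next round, worth 0.4 × 395 = 158 now, so the landlord offers 158, keeping 242.
Round 2 (the tenant proposes): the landlord can get 242 next round, worth 0.51 × 242 = 123.42 now; the tenant offers that and keeps 276.58.
Round 1 (the landlord proposes): the tenant can get 276.58 next round, worth 0.4 × 276.58 = 110.632 now, so the landlord offers 110.632, keeping 289.368.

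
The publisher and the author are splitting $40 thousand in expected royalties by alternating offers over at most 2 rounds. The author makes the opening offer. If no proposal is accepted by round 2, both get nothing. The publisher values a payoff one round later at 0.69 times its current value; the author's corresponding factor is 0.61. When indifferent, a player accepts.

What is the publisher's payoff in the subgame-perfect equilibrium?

Work backward from the last round.
Round 2 (the publisher proposes): rejection yields 0 for the author; the publisher offers 0 and keeps 40.
Round 1 (the author proposes): the publisher can get 40 next round, worth 0.69 × 40 = 27.6 now. The author offers 27.6 and keeps 40 − 27.6 = 12.4.

27.6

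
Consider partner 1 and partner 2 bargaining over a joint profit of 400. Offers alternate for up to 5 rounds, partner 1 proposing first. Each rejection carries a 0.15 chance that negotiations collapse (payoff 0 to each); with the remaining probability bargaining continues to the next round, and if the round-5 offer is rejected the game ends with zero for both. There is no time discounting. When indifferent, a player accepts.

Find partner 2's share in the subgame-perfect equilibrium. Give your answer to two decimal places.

Round 5 (partner 1 proposes): rejection yields 0 for partner 2; partner 1 offers 0 and keeps 400.
Round 4 (partner 2 proposes): rejecting gives partner 1 an expected 0.85 × 400 = 340. Partner 2 offers 340 and keeps 400 − 340 = 60.
Round 3 (partner 1 proposes): rejecting gives partner 2 an expected 0.85 × 60 = 51. Partner 1 offers 51 and keeps 400 − 51 = 349.
Round 2 (partner 2 proposes): rejecting gives partner 1 an expected 0.85 × 349 = 296.65, so partner 2 offers 296.65, keeping 103.35.
Round 1 (partner 1 proposes): rejecting gives partner 2 an expected 0.85 × 103.35 = 87.8475. Partner 1 offers 87.8475 and keeps 400 − 87.8475 = 312.1525.

87.85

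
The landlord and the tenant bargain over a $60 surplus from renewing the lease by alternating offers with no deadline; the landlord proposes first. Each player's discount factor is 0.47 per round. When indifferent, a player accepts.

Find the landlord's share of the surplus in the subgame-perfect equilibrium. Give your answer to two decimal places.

In a stationary SPE each proposer offers the other exactly their discounted continuation value.
If the landlord keeps x when proposing and the tenant keeps y when proposing, then x = 60 − 0.47y and y = 60 − 0.47x.
Solving: x = 60(1 − 0.47) / (1 − 0.47·0.47) = 31.8 / 0.7791 ≈ 40.8163.
The tenant gets 60 − 40.8163 ≈ 19.1837.

40.82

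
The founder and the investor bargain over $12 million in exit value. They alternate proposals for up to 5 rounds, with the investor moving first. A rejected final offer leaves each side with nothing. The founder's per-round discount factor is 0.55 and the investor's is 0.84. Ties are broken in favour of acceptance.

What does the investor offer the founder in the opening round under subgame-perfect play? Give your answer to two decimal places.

1.54

Work backward from the last round.
Round 5 (the investor proposes): rejection yields 0 for the founder; the investor offers 0 and keeps 12.
Round 4 (the founder proposes): the investor can get 12 next round, worth 0.84 × 12 = 10.08 now; the founder offers that and keeps 1.92.
Round 3 (the investor proposes): the founder can get 1.92 next round, worth 0.55 × 1.92 = 1.056 now; the investor offers that and keeps 10.944.
Round 2 (the founder proposes): the investor can get 10.944 next round, worth 0.84 × 10.944 = 9.19296 now, so the founder offers 9.19296, keeping 2.80704.
Round 1 (the investor proposes): the founder can get 2.80704 next round, worth 0.55 × 2.80704 = 1.543872 now, so the investor offers 1.543872, keeping 10.456128.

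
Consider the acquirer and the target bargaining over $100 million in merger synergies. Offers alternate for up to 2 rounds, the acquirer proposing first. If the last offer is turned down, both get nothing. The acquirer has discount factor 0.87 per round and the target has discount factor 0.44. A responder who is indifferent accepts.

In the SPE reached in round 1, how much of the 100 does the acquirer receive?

By backward induction:
Round 2 (the target proposes): the acquirer will accept anything ≥ 0, so the target offers 0 and keeps 100.
Round 1 (the acquirer proposes): the target can get 100 next round, worth 0.44 × 100 = 44 now, so the acquirer offers 44, keeping 56.

56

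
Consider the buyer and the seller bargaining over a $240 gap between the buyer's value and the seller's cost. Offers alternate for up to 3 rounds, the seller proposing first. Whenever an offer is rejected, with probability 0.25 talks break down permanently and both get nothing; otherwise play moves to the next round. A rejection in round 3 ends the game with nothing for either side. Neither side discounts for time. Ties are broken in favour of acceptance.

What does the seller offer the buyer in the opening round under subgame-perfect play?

45

Round 3 (the seller proposes): the buyer will accept anything ≥ 0, so the seller offers 0 and keeps 240.
Round 2 (the buyer proposes): rejecting gives the seller an expected 0.75 × 240 = 180. The buyer offers 180 and keeps 240 − 180 = 60.
Round 1 (the seller proposes): rejecting gives the buyer an expected 0.75 × 60 = 45; the seller offers that and keeps 195.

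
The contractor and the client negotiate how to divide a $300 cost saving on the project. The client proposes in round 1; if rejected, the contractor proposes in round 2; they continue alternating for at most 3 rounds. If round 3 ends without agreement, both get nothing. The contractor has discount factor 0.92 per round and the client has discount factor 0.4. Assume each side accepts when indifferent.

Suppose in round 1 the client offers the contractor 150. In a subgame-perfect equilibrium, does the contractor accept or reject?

Round 3 (the client proposes): rejection yields 0 for the contractor; the client offers 0 and keeps 300.
Round 2 (the contractor proposes): the client can get 300 next round, worth 0.4 × 300 = 120 now, so the contractor offers 120, keeping 180.
So by rejecting in round 1, the contractor gets 180 next round, worth 0.92 × 180 = 165.6 now.
Offer 150 < 165.6, so the contractor rejects.

Reject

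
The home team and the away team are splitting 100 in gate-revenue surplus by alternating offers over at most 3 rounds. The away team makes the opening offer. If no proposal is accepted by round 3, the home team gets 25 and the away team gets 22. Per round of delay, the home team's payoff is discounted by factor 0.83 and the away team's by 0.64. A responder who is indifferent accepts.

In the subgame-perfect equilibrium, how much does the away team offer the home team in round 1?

43.16

Round 3 (the away team proposes): the home team gets 25 if talks fail, so the away team offers 25 and keeps 75.
Round 2 (the home team proposes): the away team can get 75 next round, worth 0.64 × 75 = 48 now. The home team offers 48 and keeps 100 − 48 = 52.
Round 1 (the away team proposes): the home team can get 52 next round, worth 0.83 × 52 = 43.16 now; the away team offers that and keeps 56.84.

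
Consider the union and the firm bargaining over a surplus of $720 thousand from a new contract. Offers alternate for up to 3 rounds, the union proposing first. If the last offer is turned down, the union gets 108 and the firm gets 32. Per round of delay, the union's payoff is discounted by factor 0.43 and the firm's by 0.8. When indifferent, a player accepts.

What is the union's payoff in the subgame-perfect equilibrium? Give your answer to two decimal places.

380.67

Round 3 (the union proposes): the firm gets 32 if talks fail, so the union offers 32 and keeps 688.
Round 2 (the firm proposes): the union can get 688 next round, worth 0.43 × 688 = 295.84 now; the firm offers that and keeps 424.16.
Round 1 (the union proposes): the firm can get 424.16 next round, worth 0.8 × 424.16 = 339.328 now. The union offers 339.328 and keeps 720 − 339.328 = 380.672.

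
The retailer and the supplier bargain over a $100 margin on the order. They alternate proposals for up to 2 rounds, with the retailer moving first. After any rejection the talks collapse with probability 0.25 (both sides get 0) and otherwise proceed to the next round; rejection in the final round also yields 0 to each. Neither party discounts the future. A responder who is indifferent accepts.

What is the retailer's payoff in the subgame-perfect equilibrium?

Round 2 (the supplier proposes): the retailer will accept anything ≥ 0, so the supplier offers 0 and keeps 100.
Round 1 (the retailer proposes): rejecting gives the supplier an expected 0.75 × 100 = 75; the retailer offers that and keeps 25.

25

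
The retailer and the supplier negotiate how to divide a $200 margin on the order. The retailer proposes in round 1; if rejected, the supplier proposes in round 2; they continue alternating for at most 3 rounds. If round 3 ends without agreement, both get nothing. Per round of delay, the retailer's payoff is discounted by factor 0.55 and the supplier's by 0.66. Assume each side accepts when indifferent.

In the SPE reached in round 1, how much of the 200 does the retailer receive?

140.6

Round 3 (the retailer proposes): the supplier will accept anything ≥ 0, so the retailer offers 0 and keeps 200.
Round 2 (the supplier proposes): the retailer can get 200 next round, worth 0.55 × 200 = 110 now, so the supplier offers 110, keeping 90.
Round 1 (the retailer proposes): the supplier can get 90 next round, worth 0.66 × 90 = 59.4 now. The retailer offers 59.4 and keeps 200 − 59.4 = 140.6.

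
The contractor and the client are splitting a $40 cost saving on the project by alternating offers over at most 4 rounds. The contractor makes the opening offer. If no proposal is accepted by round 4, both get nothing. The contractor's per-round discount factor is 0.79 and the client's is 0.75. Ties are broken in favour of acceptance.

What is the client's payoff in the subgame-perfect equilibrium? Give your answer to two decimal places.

24.08

Round 4 (the client proposes): rejection yields 0 for the contractor; the client offers 0 and keeps 40.
Round 3 (the contractor proposes): the client can get 40 next round, worth 0.75 × 40 = 30 now, so the contractor offers 30, keeping 10.
Round 2 (the client proposes): the contractor can get 10 next round, worth 0.79 × 10 = 7.9 now, so the client offers 7.9, keeping 32.1.
Round 1 (the contractor proposes): the client can get 32.1 next round, worth 0.75 × 32.1 = 24.075 now. The contractor offers 24.075 and keeps 40 − 24.075 = 15.925.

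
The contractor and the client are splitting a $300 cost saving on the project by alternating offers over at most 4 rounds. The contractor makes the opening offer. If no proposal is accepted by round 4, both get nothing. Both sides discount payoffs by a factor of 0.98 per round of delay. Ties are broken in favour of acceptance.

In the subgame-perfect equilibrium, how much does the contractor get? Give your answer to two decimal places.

11.76

Round 4 (the client proposes): rejection yields 0 for the contractor; the client offers 0 and keeps 300.
Round 3 (the contractor proposes): the client can get 300 next round, worth 0.98 × 300 = 294 now; the contractor offers that and keeps 6.
Round 2 (the client proposes): the contractor can get 6 next round, worth 0.98 × 6 = 5.88 now. The client offers 5.88 and keeps 300 − 5.88 = 294.12.
Round 1 (the contractor proposes): the client can get 294.12 next round, worth 0.98 × 294.12 = 288.2376 now; the contractor offers that and keeps 11.7624.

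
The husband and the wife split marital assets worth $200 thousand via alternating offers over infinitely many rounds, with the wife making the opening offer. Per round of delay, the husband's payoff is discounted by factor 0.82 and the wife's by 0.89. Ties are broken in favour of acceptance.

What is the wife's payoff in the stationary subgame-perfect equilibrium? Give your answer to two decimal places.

When the wife proposes, the husband accepts any offer worth at least 0.82 times what the husband would get by proposing next round; and vice versa.
This gives x = 200 − 0.82y and y = 200 − 0.89x, where x and y are each side's share when it proposes.
Hence (1 − 0.82·0.89)x = 200(1 − 0.82), i.e. 0.2702·x = 36.
x ≈ 133.2346; the husband's share is 200 − x ≈ 66.7654.

133.23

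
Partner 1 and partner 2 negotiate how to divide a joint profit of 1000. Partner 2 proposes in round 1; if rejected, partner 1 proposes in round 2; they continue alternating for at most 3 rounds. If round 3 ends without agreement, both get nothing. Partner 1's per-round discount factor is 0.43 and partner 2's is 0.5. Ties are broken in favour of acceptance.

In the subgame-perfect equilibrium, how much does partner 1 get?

215

Round 3 (partner 2 proposes): partner 1 will accept anything ≥ 0, so partner 2 offers 0 and keeps 1000.
Round 2 (partner 1 proposes): partner 2 can get 1000 next round, worth 0.5 × 1000 = 500 now. Partner 1 offers 500 and keeps 1000 − 500 = 500.
Round 1 (partner 2 proposes): partner 1 can get 500 next round, worth 0.43 × 500 = 215 now, so partner 2 offers 215, keeping 785.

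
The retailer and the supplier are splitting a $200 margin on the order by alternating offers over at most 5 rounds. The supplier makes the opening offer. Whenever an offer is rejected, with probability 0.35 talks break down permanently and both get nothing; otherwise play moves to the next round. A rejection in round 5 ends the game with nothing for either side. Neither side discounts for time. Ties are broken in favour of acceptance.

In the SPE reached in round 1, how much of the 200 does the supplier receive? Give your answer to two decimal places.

Round 5 (the supplier proposes): rejection yields 0 for the retailer; the supplier offers 0 and keeps 200.
Round 4 (the retailer proposes): rejecting gives the supplier an expected 0.65 × 200 = 130; the retailer offers that and keeps 70.
Round 3 (the supplier proposes): rejecting gives the retailer an expected 0.65 × 70 = 45.5; the supplier offers that and keeps 154.5.
Round 2 (the retailer proposes): rejecting gives the supplier an expected 0.65 × 154.5 = 100.425, so the retailer offers 100.425, keeping 99.575.
Round 1 (the supplier proposes): rejecting gives the retailer an expected 0.65 × 99.575 = 64.72375. The supplier offers 64.72375 and keeps 200 − 64.72375 = 135.27625.

135.28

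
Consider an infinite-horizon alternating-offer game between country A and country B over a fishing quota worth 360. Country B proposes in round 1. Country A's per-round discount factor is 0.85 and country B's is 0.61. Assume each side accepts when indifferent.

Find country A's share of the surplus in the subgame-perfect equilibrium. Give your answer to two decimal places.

247.85

When country B proposes, country A accepts any offer worth at least 0.85 times what country A would get by proposing next round; and vice versa.
This gives x = 360 − 0.85y and y = 360 − 0.61x, where x and y are each side's share when it proposes.
Hence (1 − 0.85·0.61)x = 360(1 − 0.85), i.e. 0.4815·x = 54.
x ≈ 112.1495; country A's share is 360 − x ≈ 247.8505.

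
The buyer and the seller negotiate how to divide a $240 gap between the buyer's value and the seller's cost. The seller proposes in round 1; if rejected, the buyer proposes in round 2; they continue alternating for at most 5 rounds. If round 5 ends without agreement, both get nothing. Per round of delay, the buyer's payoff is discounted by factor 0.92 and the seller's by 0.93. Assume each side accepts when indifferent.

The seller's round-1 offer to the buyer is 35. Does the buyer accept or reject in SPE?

Accept

Round 5 (the seller proposes): rejection yields 0 for the buyer; the seller offers 0 and keeps 240.
Round 4 (the buyer proposes): the seller can get 240 next round, worth 0.93 × 240 = 223.2 now, so the buyer offers 223.2, keeping 16.8.
Round 3 (the seller proposes): the buyer can get 16.8 next round, worth 0.92 × 16.8 = 15.456 now; the seller offers that and keeps 224.544.
Round 2 (the buyer proposes): the seller can get 224.544 next round, worth 0.93 × 224.544 = 208.82592 now. The buyer offers 208.82592 and keeps 240 − 208.82592 = 31.17408.
So by rejecting in round 1, the buyer gets 31.17408 next round, worth 0.92 × 31.17408 = 28.6801536 now.
Offer 35 ≥ 28.6801536, so the buyer accepts.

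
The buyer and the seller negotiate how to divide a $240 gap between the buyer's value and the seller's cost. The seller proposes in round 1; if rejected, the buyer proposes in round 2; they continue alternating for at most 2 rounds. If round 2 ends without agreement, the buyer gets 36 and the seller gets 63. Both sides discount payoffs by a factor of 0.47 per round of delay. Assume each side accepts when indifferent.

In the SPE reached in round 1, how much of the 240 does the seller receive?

Solve by backward induction from round 2.
Round 2 (the buyer proposes): the seller gets 63 if talks fail, so the buyer offers 63 and keeps 177.
Round 1 (the seller proposes): the buyer can get 177 next round, worth 0.47 × 177 = 83.19 now. The seller offers 83.19 and keeps 240 − 83.19 = 156.81.

156.81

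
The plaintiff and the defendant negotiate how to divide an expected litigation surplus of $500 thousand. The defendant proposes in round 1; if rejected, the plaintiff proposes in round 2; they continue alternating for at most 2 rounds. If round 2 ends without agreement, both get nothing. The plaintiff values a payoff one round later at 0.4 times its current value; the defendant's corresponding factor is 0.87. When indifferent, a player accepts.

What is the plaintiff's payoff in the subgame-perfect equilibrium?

Round 2 (the plaintiff proposes): the defendant will accept anything ≥ 0, so the plaintiff offers 0 and keeps 500.
Round 1 (the defendant proposes): the plaintiff can get 500 next round, worth 0.4 × 500 = 200 now. The defendant offers 200 and keeps 500 − 200 = 300.

200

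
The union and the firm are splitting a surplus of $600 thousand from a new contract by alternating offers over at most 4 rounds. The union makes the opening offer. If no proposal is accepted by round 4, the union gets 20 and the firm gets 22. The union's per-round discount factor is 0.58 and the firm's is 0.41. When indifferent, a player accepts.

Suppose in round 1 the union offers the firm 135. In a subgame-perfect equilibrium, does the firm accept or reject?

Reject

Work out the firm's continuation value if the offer is rejected.
Round 4 (the firm proposes): the union gets 20 if talks fail, so the firm offers 20 and keeps 580.
Round 3 (the union proposes): the firm can get 580 next round, worth 0.41 × 580 = 237.8 now; the union offers that and keeps 362.2.
Round 2 (the firm proposes): the union can get 362.2 next round, worth 0.58 × 362.2 = 210.076 now; the firm offers that and keeps 389.924.
So by rejecting in round 1, the firm gets 389.924 next round, worth 0.41 × 389.924 = 159.86884 now.
Offer 135 < 159.86884, so the firm rejects.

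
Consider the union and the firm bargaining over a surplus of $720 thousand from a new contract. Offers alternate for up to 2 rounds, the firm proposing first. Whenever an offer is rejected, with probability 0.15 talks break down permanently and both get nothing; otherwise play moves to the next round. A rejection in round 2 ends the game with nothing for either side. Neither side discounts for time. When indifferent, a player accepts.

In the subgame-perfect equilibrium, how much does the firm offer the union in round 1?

Round 2 (the union proposes): the firm will accept anything ≥ 0, so the union offers 0 and keeps 720.
Round 1 (the firm proposes): rejecting gives the union an expected 0.85 × 720 = 612. The firm offers 612 and keeps 720 − 612 = 108.

612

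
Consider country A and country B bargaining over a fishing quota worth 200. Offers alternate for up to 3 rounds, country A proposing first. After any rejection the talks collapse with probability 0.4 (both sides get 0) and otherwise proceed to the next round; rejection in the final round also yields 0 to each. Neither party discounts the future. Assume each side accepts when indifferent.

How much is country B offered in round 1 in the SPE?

Round 3 (country A proposes): rejection yields 0 for country B; country A offers 0 and keeps 200.
Round 2 (country B proposes): rejecting gives country A an expected 0.6 × 200 = 120. Country B offers 120 and keeps 200 − 120 = 80.
Round 1 (country A proposes): rejecting gives country B an expected 0.6 × 80 = 48; country A offers that and keeps 152.

48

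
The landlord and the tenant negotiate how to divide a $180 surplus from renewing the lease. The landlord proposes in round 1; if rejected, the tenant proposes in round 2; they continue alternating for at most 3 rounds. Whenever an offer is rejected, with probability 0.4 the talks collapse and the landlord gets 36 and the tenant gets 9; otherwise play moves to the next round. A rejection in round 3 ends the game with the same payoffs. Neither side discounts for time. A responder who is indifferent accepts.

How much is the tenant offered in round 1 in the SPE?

Round 3 (the landlord proposes): the tenant gets 9 if talks fail, so the landlord offers 9 and keeps 171.
Round 2 (the tenant proposes): rejecting gives the landlord an expected 0.6 × 171 + 0.4 × 36 = 117, so the tenant offers 117, keeping 63.
Round 1 (the landlord proposes): rejecting gives the tenant an expected 0.6 × 63 + 0.4 × 9 = 41.4; the landlord offers that and keeps 138.6.

41.4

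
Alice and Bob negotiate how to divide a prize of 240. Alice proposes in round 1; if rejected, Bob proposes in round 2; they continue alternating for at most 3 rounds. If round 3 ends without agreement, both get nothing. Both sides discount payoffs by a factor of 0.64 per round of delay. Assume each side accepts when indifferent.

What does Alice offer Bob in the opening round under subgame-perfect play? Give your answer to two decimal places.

Round 3 (Alice proposes): Bob will accept anything ≥ 0, so Alice offers 0 and keeps 240.
Round 2 (Bob proposes): Alice can get 240 next round, worth 0.64 × 240 = 153.6 now. Bob offers 153.6 and keeps 240 − 153.6 = 86.4.
Round 1 (Alice proposes): Bob can get 86.4 next round, worth 0.64 × 86.4 = 55.296 now, so Alice offers 55.296, keeping 184.704.

55.30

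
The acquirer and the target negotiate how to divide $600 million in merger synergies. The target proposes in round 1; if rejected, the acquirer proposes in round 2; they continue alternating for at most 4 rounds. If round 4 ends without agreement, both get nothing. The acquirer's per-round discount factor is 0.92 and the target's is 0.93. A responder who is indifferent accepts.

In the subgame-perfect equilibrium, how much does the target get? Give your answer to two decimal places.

Round 4 (the acquirer proposes): rejection yields 0 for the target; the acquirer offers 0 and keeps 600.
Round 3 (the target proposes): the acquirer can get 600 next round, worth 0.92 × 600 = 552 now, so the target offers 552, keeping 48.
Round 2 (the acquirer proposes): the target can get 48 next round, worth 0.93 × 48 = 44.64 now, so the acquirer offers 44.64, keeping 555.36.
Round 1 (the target proposes): the acquirer can get 555.36 next round, worth 0.92 × 555.36 = 510.9312 now, so the target offers 510.9312, keeping 89.0688.

89.07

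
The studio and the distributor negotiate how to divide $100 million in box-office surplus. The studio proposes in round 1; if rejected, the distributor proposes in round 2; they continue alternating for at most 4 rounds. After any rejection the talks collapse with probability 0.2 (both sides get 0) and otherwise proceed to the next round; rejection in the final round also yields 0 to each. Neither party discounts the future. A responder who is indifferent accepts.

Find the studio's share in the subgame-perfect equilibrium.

32.8

By backward induction:
Round 4 (the distributor proposes): the studio will accept anything ≥ 0, so the distributor offers 0 and keeps 100.
Round 3 (the studio proposes): rejecting gives the distributor an expected 0.8 × 100 = 80; the studio offers that and keeps 20.
Round 2 (the distributor proposes): rejecting gives the studio an expected 0.8 × 20 = 16. The distributor offers 16 and keeps 100 − 16 = 84.
Round 1 (the studio proposes): rejecting gives the distributor an expected 0.8 × 84 = 67.2, so the studio offers 67.2, keeping 32.8.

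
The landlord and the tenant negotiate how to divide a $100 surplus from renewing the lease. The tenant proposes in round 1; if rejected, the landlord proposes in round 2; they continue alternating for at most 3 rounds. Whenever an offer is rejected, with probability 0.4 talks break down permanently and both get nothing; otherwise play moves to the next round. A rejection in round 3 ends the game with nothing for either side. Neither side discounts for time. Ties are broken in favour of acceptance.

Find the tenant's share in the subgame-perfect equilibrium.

76

By backward induction:
Round 3 (the tenant proposes): rejection yields 0 for the landlord; the tenant offers 0 and keeps 100.
Round 2 (the landlord proposes): rejecting gives the tenant an expected 0.6 × 100 = 60; the landlord offers that and keeps 40.
Round 1 (the tenant proposes): rejecting gives the landlord an expected 0.6 × 40 = 24, so the tenant offers 24, keeping 76.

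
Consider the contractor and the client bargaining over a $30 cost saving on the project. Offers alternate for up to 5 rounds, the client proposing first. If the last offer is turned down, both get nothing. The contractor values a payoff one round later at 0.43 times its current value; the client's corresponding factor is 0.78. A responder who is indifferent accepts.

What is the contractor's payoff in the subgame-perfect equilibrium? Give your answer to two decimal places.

Round 5 (the client proposes): rejection yields 0 for the contractor; the client offers 0 and keeps 30.
Round 4 (the contractor proposes): the client can get 30 next round, worth 0.78 × 30 = 23.4 now, so the contractor offers 23.4, keeping 6.6.
Round 3 (the client proposes): the contractor can get 6.6 next round, worth 0.43 × 6.6 = 2.838 now, so the client offers 2.838, keeping 27.162.
Round 2 (the contractor proposes): the client can get 27.162 next round, worth 0.78 × 27.162 = 21.18636 now; the contractor offers that and keeps 8.81364.
Round 1 (the client proposes): the contractor can get 8.81364 next round, worth 0.43 × 8.81364 = 3.7898652 now. The client offers 3.7898652 and keeps 30 − 3.7898652 = 26.2101348.

3.79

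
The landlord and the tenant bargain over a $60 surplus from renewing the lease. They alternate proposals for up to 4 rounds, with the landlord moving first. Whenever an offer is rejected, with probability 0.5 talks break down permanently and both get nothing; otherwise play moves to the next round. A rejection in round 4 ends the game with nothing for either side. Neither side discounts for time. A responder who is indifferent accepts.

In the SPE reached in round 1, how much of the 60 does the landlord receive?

37.5

Round 4 (the tenant proposes): rejection yields 0 for the landlord; the tenant offers 0 and keeps 60.
Round 3 (the landlord proposes): rejecting gives the tenant an expected 0.5 × 60 = 30, so the landlord offers 30, keeping 30.
Round 2 (the tenant proposes): rejecting gives the landlord an expected 0.5 × 30 = 15; the tenant offers that and keeps 45.
Round 1 (the landlord proposes): rejecting gives the tenant an expected 0.5 × 45 = 22.5; the landlord offers that and keeps 37.5.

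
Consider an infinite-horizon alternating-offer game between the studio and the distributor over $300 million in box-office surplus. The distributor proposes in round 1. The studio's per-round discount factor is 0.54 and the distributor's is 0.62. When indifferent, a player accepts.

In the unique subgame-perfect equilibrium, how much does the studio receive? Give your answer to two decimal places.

92.54

In a stationary SPE each proposer offers the other exactly their discounted continuation value.
If the distributor keeps x when proposing and the studio keeps y when proposing, then x = 300 − 0.54y and y = 300 − 0.62x.
Solving: x = 300(1 − 0.54) / (1 − 0.62·0.54) = 138 / 0.6652 ≈ 207.4564.
The studio gets 300 − 207.4564 ≈ 92.5436.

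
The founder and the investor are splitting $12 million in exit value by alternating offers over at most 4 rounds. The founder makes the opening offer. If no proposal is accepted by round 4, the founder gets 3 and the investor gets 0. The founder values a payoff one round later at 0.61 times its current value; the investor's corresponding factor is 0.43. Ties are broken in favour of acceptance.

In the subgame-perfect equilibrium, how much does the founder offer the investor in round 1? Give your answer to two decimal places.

Round 4 (the investor proposes): the founder gets 3 if talks fail, so the investor offers 3 and keeps 9.
Round 3 (the founder proposes): the investor can get 9 next round, worth 0.43 × 9 = 3.87 now; the founder offers that and keeps 8.13.
Round 2 (the investor proposes): the founder can get 8.13 next round, worth 0.61 × 8.13 = 4.9593 now, so the investor offers 4.9593, keeping 7.0407.
Round 1 (the founder proposes): the investor can get 7.0407 next round, worth 0.43 × 7.0407 = 3.027501 now; the founder offers that and keeps 8.972499.

3.03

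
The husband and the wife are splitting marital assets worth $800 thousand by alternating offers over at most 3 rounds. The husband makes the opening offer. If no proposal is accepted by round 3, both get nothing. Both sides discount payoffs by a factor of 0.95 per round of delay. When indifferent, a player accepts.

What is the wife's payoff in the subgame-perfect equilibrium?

Round 3 (the husband proposes): rejection yields 0 for the wife; the husband offers 0 and keeps 800.
Round 2 (the wife proposes): the husband can get 800 next round, worth 0.95 × 800 = 760 now. The wife offers 760 and keeps 800 − 760 = 40.
Round 1 (the husband proposes): the wife can get 40 next round, worth 0.95 × 40 = 38 now, so the husband offers 38, keeping 762.

38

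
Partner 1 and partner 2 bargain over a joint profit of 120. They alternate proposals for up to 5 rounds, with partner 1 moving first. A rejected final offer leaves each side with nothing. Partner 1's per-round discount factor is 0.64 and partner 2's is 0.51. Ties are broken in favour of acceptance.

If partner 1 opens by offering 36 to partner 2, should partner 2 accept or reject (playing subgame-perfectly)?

Work out partner 2's continuation value if the offer is rejected.
Round 5 (partner 1 proposes): rejection yields 0 for partner 2; partner 1 offers 0 and keeps 120.
Round 4 (partner 2 proposes): partner 1 can get 120 next round, worth 0.64 × 120 = 76.8 now; partner 2 offers that and keeps 43.2.
Round 3 (partner 1 proposes): partner 2 can get 43.2 next round, worth 0.51 × 43.2 = 22.032 now, so partner 1 offers 22.032, keeping 97.968.
Round 2 (partner 2 proposes): partner 1 can get 97.968 next round, worth 0.64 × 97.968 = 62.69952 now; partner 2 offers that and keeps 57.30048.
So by rejecting in round 1, partner 2 gets 57.30048 next round, worth 0.51 × 57.30048 = 29.2232448 now.
Offer 36 ≥ 29.2232448, so partner 2 accepts.

Accept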